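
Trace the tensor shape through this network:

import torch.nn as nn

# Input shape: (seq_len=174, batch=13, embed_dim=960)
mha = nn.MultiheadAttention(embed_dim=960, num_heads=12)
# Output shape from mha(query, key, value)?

Input shape: (174, 13, 960)
Output shape: (174, 13, 960)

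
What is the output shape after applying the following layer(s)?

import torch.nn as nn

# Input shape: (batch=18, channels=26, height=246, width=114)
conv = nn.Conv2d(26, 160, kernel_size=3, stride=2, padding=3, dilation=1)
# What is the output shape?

Input shape: (18, 26, 246, 114)
Output shape: (18, 160, 125, 59)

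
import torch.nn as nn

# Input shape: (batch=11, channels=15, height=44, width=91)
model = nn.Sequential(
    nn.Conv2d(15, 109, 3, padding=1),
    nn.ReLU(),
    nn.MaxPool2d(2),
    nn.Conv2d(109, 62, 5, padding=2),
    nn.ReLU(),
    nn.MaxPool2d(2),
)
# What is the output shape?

Input shape: (11, 15, 44, 91)
  -> after first Conv2d: (11, 109, 44, 91)
  -> after first MaxPool2d: (11, 109, 22, 45)
  -> after second Conv2d: (11, 62, 22, 45)
Output shape: (11, 62, 11, 22)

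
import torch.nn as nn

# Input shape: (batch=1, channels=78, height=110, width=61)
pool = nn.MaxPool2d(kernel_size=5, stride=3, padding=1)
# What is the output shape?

Input shape: (1, 78, 110, 61)
Output shape: (1, 78, 36, 20)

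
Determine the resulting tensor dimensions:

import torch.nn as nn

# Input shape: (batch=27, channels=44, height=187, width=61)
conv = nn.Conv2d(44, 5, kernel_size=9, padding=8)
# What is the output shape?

Input shape: (27, 44, 187, 61)
Output shape: (27, 5, 195, 69)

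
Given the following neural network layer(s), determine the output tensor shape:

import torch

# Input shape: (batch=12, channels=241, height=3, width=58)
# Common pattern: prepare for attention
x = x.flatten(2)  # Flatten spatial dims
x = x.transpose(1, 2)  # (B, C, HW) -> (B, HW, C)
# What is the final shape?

Input shape: (12, 241, 3, 58)
  -> after flatten(2): (12, 241, 174)
Output shape: (12, 174, 241)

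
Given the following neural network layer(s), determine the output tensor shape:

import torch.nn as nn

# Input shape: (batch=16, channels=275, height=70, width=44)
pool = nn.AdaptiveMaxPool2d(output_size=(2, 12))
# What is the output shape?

Input shape: (16, 275, 70, 44)
Output shape: (16, 275, 2, 12)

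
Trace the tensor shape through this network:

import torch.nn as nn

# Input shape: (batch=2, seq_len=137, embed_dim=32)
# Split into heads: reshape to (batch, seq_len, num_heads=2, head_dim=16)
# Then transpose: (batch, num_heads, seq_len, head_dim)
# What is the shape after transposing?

Input shape: (2, 137, 32)
  -> after reshape: (2, 137, 2, 16)
Output shape: (2, 2, 137, 16)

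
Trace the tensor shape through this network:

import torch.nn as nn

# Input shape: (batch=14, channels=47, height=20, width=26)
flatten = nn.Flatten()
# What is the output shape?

Input shape: (14, 47, 20, 26)
Output shape: (14, 24440)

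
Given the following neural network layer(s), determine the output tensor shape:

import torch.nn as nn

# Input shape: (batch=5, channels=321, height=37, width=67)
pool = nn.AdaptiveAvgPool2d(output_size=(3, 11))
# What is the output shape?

Input shape: (5, 321, 37, 67)
Output shape: (5, 321, 3, 11)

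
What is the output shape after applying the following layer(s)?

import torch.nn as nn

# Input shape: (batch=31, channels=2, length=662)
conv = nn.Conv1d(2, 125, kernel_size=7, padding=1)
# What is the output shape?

Input shape: (31, 2, 662)
Output shape: (31, 125, 658)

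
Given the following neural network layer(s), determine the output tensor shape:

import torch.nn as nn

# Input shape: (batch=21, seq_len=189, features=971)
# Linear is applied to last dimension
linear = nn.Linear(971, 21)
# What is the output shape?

Input shape: (21, 189, 971)
Output shape: (21, 189, 21)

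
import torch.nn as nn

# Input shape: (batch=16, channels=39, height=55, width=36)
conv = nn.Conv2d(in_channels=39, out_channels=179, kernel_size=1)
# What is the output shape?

Input shape: (16, 39, 55, 36)
Output shape: (16, 179, 55, 36)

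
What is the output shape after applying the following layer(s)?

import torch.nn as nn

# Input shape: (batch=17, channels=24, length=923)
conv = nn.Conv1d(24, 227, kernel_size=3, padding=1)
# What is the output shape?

Input shape: (17, 24, 923)
Output shape: (17, 227, 923)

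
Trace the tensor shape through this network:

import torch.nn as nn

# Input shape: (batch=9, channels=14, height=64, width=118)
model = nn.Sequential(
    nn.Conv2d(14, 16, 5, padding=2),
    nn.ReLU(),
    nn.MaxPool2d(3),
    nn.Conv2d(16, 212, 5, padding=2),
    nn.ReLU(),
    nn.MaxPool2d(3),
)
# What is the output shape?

Input shape: (9, 14, 64, 118)
  -> after first Conv2d: (9, 16, 64, 118)
  -> after first MaxPool2d: (9, 16, 21, 39)
  -> after second Conv2d: (9, 212, 21, 39)
Output shape: (9, 212, 7, 13)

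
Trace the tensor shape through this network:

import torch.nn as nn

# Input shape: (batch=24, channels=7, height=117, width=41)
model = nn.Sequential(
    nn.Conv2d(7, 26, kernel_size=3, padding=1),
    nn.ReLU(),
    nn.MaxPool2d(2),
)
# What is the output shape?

Input shape: (24, 7, 117, 41)
  -> after Conv2d: (24, 26, 117, 41)
  -> after ReLU: (24, 26, 117, 41)
Output shape: (24, 26, 58, 20)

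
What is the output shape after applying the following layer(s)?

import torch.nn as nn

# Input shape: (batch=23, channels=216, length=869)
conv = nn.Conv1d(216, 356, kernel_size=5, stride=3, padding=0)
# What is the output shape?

Input shape: (23, 216, 869)
Output shape: (23, 356, 289)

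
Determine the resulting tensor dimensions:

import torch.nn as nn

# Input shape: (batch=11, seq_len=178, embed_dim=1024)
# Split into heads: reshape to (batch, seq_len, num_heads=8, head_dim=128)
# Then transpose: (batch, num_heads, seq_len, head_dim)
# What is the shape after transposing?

Input shape: (11, 178, 1024)
  -> after reshape: (11, 178, 8, 128)
Output shape: (11, 8, 178, 128)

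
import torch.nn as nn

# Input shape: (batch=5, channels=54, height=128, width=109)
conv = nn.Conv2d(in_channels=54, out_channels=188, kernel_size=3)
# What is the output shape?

Input shape: (5, 54, 128, 109)
Output shape: (5, 188, 126, 107)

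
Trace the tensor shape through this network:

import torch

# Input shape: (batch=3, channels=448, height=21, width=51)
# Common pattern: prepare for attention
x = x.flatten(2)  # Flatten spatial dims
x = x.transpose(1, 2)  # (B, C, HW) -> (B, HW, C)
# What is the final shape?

Input shape: (3, 448, 21, 51)
  -> after flatten(2): (3, 448, 1071)
Output shape: (3, 1071, 448)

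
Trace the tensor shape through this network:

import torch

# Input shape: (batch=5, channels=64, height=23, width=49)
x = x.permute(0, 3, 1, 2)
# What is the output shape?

Input shape: (5, 64, 23, 49)
Output shape: (5, 49, 64, 23)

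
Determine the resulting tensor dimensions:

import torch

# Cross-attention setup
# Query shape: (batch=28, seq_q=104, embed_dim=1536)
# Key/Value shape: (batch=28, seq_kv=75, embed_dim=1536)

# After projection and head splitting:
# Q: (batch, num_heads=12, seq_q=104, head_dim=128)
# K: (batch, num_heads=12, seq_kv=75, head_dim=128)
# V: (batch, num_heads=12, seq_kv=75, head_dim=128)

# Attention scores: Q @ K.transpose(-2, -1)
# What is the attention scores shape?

Input shape: (28, 104, 1536)
Output shape: (28, 12, 104, 75)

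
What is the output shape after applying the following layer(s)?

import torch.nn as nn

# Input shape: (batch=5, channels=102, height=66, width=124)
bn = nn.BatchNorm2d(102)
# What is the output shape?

Input shape: (5, 102, 66, 124)
Output shape: (5, 102, 66, 124)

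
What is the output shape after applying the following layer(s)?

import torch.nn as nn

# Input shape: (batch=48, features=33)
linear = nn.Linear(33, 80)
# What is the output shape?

Input shape: (48, 33)
Output shape: (48, 80)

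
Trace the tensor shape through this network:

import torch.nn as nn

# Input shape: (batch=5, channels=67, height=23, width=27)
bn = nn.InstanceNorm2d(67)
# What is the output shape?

Input shape: (5, 67, 23, 27)
Output shape: (5, 67, 23, 27)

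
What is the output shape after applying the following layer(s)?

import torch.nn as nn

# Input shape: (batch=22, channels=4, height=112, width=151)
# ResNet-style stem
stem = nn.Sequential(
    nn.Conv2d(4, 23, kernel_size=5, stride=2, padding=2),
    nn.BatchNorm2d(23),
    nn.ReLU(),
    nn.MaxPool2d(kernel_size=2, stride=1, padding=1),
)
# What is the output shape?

Input shape: (22, 4, 112, 151)
  -> after Conv2d 5x5 stride=2: (22, 23, 56, 76)
Output shape: (22, 23, 57, 77)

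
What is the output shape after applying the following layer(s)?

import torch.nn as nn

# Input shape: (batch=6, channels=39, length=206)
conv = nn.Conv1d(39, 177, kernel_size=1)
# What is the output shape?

Input shape: (6, 39, 206)
Output shape: (6, 177, 206)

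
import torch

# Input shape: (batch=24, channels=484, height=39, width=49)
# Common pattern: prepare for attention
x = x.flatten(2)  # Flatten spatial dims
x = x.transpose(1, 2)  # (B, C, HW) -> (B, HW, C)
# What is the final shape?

Input shape: (24, 484, 39, 49)
  -> after flatten(2): (24, 484, 1911)
Output shape: (24, 1911, 484)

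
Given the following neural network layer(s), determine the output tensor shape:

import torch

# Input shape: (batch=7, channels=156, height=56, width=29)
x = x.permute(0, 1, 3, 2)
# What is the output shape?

Input shape: (7, 156, 56, 29)
Output shape: (7, 156, 29, 56)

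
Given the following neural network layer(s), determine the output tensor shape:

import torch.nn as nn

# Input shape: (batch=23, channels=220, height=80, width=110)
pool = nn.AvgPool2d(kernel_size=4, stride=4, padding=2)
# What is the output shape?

Input shape: (23, 220, 80, 110)
Output shape: (23, 220, 21, 28)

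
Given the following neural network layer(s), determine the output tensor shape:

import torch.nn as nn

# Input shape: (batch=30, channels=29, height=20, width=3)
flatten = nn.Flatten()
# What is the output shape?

Input shape: (30, 29, 20, 3)
Output shape: (30, 1740)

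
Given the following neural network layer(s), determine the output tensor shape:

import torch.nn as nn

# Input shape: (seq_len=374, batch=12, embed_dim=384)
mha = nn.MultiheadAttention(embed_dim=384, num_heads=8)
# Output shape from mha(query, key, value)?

Input shape: (374, 12, 384)
Output shape: (374, 12, 384)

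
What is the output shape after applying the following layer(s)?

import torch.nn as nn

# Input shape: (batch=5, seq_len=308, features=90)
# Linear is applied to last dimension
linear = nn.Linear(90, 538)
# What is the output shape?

Input shape: (5, 308, 90)
Output shape: (5, 308, 538)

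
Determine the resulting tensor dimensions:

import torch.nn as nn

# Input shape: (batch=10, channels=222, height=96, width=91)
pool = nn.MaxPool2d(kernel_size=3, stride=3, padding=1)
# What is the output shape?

Input shape: (10, 222, 96, 91)
Output shape: (10, 222, 32, 31)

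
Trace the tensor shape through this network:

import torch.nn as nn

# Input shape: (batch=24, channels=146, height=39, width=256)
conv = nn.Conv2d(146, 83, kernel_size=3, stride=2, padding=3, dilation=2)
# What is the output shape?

Input shape: (24, 146, 39, 256)
Output shape: (24, 83, 21, 129)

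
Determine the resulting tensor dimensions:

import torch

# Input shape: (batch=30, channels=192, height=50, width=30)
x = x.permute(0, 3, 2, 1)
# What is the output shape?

Input shape: (30, 192, 50, 30)
Output shape: (30, 30, 50, 192)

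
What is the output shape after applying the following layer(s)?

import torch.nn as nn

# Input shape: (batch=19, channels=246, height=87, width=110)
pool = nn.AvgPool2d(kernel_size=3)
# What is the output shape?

Input shape: (19, 246, 87, 110)
Output shape: (19, 246, 29, 36)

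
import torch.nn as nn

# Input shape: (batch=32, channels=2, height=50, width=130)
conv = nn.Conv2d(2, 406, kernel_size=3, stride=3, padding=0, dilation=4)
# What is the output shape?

Input shape: (32, 2, 50, 130)
Output shape: (32, 406, 14, 41)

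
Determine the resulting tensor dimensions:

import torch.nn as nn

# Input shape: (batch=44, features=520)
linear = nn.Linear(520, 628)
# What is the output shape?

Input shape: (44, 520)
Output shape: (44, 628)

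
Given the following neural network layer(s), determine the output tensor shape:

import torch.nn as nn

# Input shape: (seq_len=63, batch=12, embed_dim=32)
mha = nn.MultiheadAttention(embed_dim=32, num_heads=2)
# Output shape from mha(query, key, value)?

Input shape: (63, 12, 32)
Output shape: (63, 12, 32)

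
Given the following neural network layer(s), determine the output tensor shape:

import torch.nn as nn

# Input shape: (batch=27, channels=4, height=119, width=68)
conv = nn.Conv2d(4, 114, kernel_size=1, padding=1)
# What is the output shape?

Input shape: (27, 4, 119, 68)
Output shape: (27, 114, 121, 70)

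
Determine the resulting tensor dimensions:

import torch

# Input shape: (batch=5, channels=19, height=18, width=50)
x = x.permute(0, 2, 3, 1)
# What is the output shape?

Input shape: (5, 19, 18, 50)
Output shape: (5, 18, 50, 19)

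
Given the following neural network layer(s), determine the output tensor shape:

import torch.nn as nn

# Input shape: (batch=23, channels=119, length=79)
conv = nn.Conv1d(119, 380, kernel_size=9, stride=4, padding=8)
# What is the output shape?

Input shape: (23, 119, 79)
Output shape: (23, 380, 22)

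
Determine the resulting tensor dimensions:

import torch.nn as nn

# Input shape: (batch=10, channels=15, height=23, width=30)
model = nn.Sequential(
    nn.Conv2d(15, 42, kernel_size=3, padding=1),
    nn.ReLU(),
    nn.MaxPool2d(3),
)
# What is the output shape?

Input shape: (10, 15, 23, 30)
  -> after Conv2d: (10, 42, 23, 30)
  -> after ReLU: (10, 42, 23, 30)
Output shape: (10, 42, 7, 10)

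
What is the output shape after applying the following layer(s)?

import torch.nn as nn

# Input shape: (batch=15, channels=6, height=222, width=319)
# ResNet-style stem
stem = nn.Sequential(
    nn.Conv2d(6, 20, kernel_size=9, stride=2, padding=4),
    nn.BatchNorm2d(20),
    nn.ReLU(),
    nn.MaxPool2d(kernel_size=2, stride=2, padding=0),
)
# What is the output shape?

Input shape: (15, 6, 222, 319)
  -> after Conv2d 9x9 stride=2: (15, 20, 111, 160)
Output shape: (15, 20, 55, 80)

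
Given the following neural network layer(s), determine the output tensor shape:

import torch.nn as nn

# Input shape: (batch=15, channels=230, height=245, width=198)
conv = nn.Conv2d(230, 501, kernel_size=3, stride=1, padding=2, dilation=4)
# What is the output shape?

Input shape: (15, 230, 245, 198)
Output shape: (15, 501, 241, 194)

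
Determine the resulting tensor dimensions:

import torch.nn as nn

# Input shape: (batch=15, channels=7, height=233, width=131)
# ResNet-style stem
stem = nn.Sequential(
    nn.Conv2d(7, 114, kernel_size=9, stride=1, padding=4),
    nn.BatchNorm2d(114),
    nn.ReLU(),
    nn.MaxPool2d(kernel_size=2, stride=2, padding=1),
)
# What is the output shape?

Input shape: (15, 7, 233, 131)
  -> after Conv2d 9x9 stride=1: (15, 114, 233, 131)
Output shape: (15, 114, 117, 66)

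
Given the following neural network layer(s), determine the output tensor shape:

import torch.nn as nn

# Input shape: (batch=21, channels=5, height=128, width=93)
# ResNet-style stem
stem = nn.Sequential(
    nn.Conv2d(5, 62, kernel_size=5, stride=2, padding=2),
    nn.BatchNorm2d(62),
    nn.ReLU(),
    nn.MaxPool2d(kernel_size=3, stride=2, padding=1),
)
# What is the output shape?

Input shape: (21, 5, 128, 93)
  -> after Conv2d 5x5 stride=2: (21, 62, 64, 47)
Output shape: (21, 62, 32, 24)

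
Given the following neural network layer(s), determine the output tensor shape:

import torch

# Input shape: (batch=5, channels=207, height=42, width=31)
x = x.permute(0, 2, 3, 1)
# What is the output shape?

Input shape: (5, 207, 42, 31)
Output shape: (5, 42, 31, 207)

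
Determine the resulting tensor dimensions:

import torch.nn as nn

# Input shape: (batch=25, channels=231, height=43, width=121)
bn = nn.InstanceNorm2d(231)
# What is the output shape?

Input shape: (25, 231, 43, 121)
Output shape: (25, 231, 43, 121)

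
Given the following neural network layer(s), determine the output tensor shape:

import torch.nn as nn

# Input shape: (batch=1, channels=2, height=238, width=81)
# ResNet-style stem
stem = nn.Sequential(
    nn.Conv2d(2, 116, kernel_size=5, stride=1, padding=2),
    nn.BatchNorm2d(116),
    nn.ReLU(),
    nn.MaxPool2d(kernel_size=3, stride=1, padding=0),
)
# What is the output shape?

Input shape: (1, 2, 238, 81)
  -> after Conv2d 5x5 stride=1: (1, 116, 238, 81)
Output shape: (1, 116, 236, 79)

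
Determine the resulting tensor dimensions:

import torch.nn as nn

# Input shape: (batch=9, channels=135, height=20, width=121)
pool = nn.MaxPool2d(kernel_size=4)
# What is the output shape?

Input shape: (9, 135, 20, 121)
Output shape: (9, 135, 5, 30)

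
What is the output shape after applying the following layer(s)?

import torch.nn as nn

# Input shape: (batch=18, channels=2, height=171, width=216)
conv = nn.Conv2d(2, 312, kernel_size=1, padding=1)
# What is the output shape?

Input shape: (18, 2, 171, 216)
Output shape: (18, 312, 173, 218)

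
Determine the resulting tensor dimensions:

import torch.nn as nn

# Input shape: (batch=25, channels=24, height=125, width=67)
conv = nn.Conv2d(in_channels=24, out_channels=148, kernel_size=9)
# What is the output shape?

Input shape: (25, 24, 125, 67)
Output shape: (25, 148, 117, 59)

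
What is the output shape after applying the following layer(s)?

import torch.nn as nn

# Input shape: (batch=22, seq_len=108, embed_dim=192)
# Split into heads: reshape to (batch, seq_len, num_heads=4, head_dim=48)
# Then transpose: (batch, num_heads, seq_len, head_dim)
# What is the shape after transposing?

Input shape: (22, 108, 192)
  -> after reshape: (22, 108, 4, 48)
Output shape: (22, 4, 108, 48)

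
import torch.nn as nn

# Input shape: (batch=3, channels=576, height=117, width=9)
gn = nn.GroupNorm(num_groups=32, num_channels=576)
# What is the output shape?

Input shape: (3, 576, 117, 9)
Output shape: (3, 576, 117, 9)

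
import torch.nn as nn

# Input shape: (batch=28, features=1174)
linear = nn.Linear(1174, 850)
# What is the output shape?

Input shape: (28, 1174)
Output shape: (28, 850)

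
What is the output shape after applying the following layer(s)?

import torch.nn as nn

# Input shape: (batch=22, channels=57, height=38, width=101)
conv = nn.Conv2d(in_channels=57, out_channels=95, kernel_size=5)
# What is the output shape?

Input shape: (22, 57, 38, 101)
Output shape: (22, 95, 34, 97)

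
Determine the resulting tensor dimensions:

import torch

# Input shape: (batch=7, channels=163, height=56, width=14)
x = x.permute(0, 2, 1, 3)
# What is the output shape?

Input shape: (7, 163, 56, 14)
Output shape: (7, 56, 163, 14)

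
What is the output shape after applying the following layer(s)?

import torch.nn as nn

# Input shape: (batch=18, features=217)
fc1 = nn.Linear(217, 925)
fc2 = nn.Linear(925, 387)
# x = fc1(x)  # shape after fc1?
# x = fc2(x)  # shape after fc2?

Input shape: (18, 217)
  -> after fc1: (18, 925)
Output shape: (18, 387)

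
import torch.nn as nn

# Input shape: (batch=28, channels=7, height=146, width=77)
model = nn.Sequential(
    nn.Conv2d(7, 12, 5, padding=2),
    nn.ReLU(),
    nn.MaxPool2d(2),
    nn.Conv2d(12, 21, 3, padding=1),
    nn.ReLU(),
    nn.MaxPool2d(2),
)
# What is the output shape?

Input shape: (28, 7, 146, 77)
  -> after first Conv2d: (28, 12, 146, 77)
  -> after first MaxPool2d: (28, 12, 73, 38)
  -> after second Conv2d: (28, 21, 73, 38)
Output shape: (28, 21, 36, 19)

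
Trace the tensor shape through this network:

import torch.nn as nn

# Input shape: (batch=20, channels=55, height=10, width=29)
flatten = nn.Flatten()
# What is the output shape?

Input shape: (20, 55, 10, 29)
Output shape: (20, 15950)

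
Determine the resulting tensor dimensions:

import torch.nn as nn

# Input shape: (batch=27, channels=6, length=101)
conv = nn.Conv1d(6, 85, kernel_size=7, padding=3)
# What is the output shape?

Input shape: (27, 6, 101)
Output shape: (27, 85, 101)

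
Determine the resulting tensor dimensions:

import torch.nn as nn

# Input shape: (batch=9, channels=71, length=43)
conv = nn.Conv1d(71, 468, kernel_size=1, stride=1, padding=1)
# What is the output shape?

Input shape: (9, 71, 43)
Output shape: (9, 468, 45)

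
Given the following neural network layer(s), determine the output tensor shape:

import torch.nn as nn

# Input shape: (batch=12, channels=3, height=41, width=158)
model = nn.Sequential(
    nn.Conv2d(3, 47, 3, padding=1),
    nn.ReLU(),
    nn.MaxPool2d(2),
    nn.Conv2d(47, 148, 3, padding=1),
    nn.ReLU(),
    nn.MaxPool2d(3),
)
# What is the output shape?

Input shape: (12, 3, 41, 158)
  -> after first Conv2d: (12, 47, 41, 158)
  -> after first MaxPool2d: (12, 47, 20, 79)
  -> after second Conv2d: (12, 148, 20, 79)
Output shape: (12, 148, 6, 26)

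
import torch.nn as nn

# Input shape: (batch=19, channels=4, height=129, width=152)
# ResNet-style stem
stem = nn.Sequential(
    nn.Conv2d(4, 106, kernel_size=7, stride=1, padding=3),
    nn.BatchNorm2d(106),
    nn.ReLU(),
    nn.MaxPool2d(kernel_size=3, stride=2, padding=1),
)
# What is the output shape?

Input shape: (19, 4, 129, 152)
  -> after Conv2d 7x7 stride=1: (19, 106, 129, 152)
Output shape: (19, 106, 65, 76)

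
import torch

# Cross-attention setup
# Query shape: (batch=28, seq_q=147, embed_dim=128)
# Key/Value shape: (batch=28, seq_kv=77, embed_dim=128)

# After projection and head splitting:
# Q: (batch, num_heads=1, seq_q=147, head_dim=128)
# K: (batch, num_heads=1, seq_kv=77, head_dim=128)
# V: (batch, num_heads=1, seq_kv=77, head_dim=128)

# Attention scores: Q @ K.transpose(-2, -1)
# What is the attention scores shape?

Input shape: (28, 147, 128)
Output shape: (28, 1, 147, 77)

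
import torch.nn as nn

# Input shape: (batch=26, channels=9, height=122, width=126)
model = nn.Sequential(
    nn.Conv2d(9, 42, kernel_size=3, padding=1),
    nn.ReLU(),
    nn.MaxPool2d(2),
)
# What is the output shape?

Input shape: (26, 9, 122, 126)
  -> after Conv2d: (26, 42, 122, 126)
  -> after ReLU: (26, 42, 122, 126)
Output shape: (26, 42, 61, 63)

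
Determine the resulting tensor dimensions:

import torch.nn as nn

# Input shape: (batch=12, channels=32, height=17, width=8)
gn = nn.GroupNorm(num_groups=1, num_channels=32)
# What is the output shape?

Input shape: (12, 32, 17, 8)
Output shape: (12, 32, 17, 8)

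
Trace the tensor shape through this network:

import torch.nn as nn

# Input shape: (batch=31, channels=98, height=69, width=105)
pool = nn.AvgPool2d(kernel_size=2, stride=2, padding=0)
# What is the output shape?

Input shape: (31, 98, 69, 105)
Output shape: (31, 98, 34, 52)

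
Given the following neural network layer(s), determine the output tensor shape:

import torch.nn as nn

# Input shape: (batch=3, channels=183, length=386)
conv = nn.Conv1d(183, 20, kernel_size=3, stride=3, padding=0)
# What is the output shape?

Input shape: (3, 183, 386)
Output shape: (3, 20, 128)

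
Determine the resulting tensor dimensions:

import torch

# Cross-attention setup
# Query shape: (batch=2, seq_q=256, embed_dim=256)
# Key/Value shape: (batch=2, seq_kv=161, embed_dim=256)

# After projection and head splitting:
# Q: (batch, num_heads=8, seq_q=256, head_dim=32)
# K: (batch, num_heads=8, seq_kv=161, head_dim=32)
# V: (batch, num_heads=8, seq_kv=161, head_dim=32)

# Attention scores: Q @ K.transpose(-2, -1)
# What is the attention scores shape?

Input shape: (2, 256, 256)
Output shape: (2, 8, 256, 161)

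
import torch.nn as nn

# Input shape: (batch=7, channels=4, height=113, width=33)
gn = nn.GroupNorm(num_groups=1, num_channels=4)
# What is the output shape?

Input shape: (7, 4, 113, 33)
Output shape: (7, 4, 113, 33)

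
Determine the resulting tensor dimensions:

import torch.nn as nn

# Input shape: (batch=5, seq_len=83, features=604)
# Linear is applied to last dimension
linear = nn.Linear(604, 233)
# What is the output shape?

Input shape: (5, 83, 604)
Output shape: (5, 83, 233)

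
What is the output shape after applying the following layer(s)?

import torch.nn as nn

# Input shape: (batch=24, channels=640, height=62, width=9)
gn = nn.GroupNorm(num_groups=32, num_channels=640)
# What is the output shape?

Input shape: (24, 640, 62, 9)
Output shape: (24, 640, 62, 9)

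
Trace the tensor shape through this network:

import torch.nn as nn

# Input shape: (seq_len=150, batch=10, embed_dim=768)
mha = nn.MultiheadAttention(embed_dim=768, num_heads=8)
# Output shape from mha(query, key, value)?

Input shape: (150, 10, 768)
Output shape: (150, 10, 768)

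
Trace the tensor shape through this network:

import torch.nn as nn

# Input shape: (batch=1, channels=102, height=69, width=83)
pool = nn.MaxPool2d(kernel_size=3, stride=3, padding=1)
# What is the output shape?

Input shape: (1, 102, 69, 83)
Output shape: (1, 102, 23, 28)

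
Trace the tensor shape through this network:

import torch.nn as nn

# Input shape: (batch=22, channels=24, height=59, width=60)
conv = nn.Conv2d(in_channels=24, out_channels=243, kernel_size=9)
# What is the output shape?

Input shape: (22, 24, 59, 60)
Output shape: (22, 243, 51, 52)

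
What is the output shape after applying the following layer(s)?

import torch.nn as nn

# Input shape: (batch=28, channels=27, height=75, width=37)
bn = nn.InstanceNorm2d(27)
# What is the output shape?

Input shape: (28, 27, 75, 37)
Output shape: (28, 27, 75, 37)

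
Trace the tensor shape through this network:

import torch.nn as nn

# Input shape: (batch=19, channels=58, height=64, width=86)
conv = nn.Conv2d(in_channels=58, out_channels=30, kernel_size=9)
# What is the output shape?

Input shape: (19, 58, 64, 86)
Output shape: (19, 30, 56, 78)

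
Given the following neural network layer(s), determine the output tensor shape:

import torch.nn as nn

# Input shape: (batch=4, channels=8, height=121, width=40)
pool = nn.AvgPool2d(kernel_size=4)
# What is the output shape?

Input shape: (4, 8, 121, 40)
Output shape: (4, 8, 30, 10)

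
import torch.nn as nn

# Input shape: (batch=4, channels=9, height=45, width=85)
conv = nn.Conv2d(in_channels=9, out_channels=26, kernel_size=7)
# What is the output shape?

Input shape: (4, 9, 45, 85)
Output shape: (4, 26, 39, 79)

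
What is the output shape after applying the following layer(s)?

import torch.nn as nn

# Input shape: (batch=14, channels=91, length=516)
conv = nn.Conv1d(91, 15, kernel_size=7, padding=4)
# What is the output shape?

Input shape: (14, 91, 516)
Output shape: (14, 15, 518)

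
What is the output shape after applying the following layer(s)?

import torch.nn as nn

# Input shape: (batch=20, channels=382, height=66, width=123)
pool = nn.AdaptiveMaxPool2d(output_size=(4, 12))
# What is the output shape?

Input shape: (20, 382, 66, 123)
Output shape: (20, 382, 4, 12)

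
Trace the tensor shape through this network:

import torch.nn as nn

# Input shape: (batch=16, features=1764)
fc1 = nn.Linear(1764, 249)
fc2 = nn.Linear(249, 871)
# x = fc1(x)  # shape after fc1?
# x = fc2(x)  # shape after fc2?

Input shape: (16, 1764)
  -> after fc1: (16, 249)
Output shape: (16, 871)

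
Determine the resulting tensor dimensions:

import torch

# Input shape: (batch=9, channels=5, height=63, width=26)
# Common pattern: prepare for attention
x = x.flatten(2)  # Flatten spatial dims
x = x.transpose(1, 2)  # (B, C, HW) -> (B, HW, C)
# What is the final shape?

Input shape: (9, 5, 63, 26)
  -> after flatten(2): (9, 5, 1638)
Output shape: (9, 1638, 5)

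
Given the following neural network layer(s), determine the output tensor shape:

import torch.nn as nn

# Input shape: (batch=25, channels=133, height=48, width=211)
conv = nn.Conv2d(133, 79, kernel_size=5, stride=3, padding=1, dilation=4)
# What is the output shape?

Input shape: (25, 133, 48, 211)
Output shape: (25, 79, 12, 66)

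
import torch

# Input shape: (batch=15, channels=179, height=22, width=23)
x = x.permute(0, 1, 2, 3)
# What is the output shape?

Input shape: (15, 179, 22, 23)
Output shape: (15, 179, 22, 23)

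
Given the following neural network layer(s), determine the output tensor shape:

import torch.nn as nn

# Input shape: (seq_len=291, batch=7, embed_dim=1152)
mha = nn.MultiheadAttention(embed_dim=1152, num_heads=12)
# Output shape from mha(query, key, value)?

Input shape: (291, 7, 1152)
Output shape: (291, 7, 1152)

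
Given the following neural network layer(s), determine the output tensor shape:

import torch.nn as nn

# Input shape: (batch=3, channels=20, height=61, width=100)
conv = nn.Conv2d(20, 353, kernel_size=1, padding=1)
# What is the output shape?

Input shape: (3, 20, 61, 100)
Output shape: (3, 353, 63, 102)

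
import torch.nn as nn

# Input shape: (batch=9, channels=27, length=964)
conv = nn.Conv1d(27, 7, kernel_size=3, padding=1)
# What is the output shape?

Input shape: (9, 27, 964)
Output shape: (9, 7, 964)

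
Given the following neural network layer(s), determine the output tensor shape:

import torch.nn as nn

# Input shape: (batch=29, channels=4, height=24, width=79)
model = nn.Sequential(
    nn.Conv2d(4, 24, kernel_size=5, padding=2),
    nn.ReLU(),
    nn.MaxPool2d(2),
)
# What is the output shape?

Input shape: (29, 4, 24, 79)
  -> after Conv2d: (29, 24, 24, 79)
  -> after ReLU: (29, 24, 24, 79)
Output shape: (29, 24, 12, 39)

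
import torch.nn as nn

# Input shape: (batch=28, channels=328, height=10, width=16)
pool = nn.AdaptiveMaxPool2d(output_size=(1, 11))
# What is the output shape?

Input shape: (28, 328, 10, 16)
Output shape: (28, 328, 1, 11)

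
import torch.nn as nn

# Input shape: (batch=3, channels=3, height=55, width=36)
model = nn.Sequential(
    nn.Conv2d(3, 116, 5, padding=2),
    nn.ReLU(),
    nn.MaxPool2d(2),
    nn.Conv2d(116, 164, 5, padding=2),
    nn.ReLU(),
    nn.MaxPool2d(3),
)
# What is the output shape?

Input shape: (3, 3, 55, 36)
  -> after first Conv2d: (3, 116, 55, 36)
  -> after first MaxPool2d: (3, 116, 27, 18)
  -> after second Conv2d: (3, 164, 27, 18)
Output shape: (3, 164, 9, 6)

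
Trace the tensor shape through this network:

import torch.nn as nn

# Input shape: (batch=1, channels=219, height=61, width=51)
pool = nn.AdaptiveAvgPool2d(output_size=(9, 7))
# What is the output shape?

Input shape: (1, 219, 61, 51)
Output shape: (1, 219, 9, 7)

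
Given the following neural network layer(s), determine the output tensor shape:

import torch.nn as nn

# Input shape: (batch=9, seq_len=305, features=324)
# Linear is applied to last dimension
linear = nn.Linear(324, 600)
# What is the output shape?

Input shape: (9, 305, 324)
Output shape: (9, 305, 600)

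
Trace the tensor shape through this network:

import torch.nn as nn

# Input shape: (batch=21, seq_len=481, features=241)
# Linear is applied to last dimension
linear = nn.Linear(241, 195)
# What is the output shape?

Input shape: (21, 481, 241)
Output shape: (21, 481, 195)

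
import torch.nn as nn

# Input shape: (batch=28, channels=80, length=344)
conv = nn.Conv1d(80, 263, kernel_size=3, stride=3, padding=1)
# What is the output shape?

Input shape: (28, 80, 344)
Output shape: (28, 263, 115)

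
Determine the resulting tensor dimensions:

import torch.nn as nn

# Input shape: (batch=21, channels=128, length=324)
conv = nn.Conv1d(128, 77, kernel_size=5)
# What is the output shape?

Input shape: (21, 128, 324)
Output shape: (21, 77, 320)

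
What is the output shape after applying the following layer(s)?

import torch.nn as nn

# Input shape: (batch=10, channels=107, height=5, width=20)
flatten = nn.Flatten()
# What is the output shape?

Input shape: (10, 107, 5, 20)
Output shape: (10, 10700)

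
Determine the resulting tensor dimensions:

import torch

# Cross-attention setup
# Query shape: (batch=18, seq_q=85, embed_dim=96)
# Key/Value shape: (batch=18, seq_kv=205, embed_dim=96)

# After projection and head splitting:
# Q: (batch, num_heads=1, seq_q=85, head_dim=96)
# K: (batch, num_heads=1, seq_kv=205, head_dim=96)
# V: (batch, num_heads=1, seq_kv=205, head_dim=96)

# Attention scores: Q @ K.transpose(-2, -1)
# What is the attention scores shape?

Input shape: (18, 85, 96)
Output shape: (18, 1, 85, 205)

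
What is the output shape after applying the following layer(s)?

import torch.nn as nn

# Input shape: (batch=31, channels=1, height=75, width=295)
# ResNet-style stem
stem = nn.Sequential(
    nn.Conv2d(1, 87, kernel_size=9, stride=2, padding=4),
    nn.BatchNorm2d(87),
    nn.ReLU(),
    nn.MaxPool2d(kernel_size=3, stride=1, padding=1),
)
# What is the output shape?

Input shape: (31, 1, 75, 295)
  -> after Conv2d 9x9 stride=2: (31, 87, 38, 148)
Output shape: (31, 87, 38, 148)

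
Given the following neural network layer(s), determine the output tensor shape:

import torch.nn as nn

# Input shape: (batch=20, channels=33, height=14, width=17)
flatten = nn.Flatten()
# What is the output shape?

Input shape: (20, 33, 14, 17)
Output shape: (20, 7854)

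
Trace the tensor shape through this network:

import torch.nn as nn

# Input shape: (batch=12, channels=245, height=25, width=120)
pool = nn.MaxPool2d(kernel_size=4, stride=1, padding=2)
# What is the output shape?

Input shape: (12, 245, 25, 120)
Output shape: (12, 245, 26, 121)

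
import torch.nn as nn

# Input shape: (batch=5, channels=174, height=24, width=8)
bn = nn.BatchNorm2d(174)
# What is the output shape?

Input shape: (5, 174, 24, 8)
Output shape: (5, 174, 24, 8)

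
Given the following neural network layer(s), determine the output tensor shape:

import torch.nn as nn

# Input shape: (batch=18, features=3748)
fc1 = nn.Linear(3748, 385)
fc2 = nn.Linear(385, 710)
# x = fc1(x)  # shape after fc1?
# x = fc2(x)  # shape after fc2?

Input shape: (18, 3748)
  -> after fc1: (18, 385)
Output shape: (18, 710)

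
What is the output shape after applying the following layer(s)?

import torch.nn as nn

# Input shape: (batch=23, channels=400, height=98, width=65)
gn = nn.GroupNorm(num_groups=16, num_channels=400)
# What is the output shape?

Input shape: (23, 400, 98, 65)
Output shape: (23, 400, 98, 65)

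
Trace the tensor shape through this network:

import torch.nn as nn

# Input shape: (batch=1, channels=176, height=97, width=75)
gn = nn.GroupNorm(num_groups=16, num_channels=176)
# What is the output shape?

Input shape: (1, 176, 97, 75)
Output shape: (1, 176, 97, 75)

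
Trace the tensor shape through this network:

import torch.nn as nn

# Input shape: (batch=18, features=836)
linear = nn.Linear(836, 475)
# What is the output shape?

Input shape: (18, 836)
Output shape: (18, 475)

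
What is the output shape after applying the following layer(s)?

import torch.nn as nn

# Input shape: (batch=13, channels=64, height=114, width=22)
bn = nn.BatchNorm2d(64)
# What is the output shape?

Input shape: (13, 64, 114, 22)
Output shape: (13, 64, 114, 22)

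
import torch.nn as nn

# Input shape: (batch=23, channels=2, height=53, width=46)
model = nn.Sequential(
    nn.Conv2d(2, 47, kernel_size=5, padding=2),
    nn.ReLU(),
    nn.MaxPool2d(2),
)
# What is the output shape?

Input shape: (23, 2, 53, 46)
  -> after Conv2d: (23, 47, 53, 46)
  -> after ReLU: (23, 47, 53, 46)
Output shape: (23, 47, 26, 23)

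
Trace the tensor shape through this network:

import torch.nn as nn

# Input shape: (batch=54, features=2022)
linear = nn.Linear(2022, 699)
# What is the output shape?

Input shape: (54, 2022)
Output shape: (54, 699)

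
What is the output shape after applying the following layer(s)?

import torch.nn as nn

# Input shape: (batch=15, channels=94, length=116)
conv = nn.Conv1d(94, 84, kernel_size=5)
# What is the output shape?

Input shape: (15, 94, 116)
Output shape: (15, 84, 112)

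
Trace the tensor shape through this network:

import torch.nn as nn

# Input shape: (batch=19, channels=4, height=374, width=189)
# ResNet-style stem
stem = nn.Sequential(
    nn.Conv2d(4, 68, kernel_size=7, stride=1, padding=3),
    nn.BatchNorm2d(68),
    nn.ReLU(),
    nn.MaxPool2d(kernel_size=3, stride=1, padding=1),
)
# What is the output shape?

Input shape: (19, 4, 374, 189)
  -> after Conv2d 7x7 stride=1: (19, 68, 374, 189)
Output shape: (19, 68, 374, 189)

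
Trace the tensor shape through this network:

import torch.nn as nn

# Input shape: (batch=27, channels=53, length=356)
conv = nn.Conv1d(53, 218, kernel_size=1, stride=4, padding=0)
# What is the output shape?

Input shape: (27, 53, 356)
Output shape: (27, 218, 89)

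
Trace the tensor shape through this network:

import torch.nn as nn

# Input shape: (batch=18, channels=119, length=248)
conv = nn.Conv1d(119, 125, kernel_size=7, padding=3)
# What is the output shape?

Input shape: (18, 119, 248)
Output shape: (18, 125, 248)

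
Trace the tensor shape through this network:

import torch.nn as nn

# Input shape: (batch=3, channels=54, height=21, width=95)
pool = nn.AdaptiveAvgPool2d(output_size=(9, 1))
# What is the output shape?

Input shape: (3, 54, 21, 95)
Output shape: (3, 54, 9, 1)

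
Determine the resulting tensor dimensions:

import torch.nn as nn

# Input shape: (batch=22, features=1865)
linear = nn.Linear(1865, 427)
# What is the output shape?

Input shape: (22, 1865)
Output shape: (22, 427)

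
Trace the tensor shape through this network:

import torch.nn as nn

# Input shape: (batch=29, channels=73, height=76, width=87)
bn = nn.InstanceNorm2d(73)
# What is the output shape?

Input shape: (29, 73, 76, 87)
Output shape: (29, 73, 76, 87)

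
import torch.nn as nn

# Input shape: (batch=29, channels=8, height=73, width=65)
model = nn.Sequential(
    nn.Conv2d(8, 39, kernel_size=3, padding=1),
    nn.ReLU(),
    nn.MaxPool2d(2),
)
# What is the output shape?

Input shape: (29, 8, 73, 65)
  -> after Conv2d: (29, 39, 73, 65)
  -> after ReLU: (29, 39, 73, 65)
Output shape: (29, 39, 36, 32)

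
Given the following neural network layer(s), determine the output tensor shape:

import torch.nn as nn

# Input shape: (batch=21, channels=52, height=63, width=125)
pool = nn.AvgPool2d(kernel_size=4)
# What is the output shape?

Input shape: (21, 52, 63, 125)
Output shape: (21, 52, 15, 31)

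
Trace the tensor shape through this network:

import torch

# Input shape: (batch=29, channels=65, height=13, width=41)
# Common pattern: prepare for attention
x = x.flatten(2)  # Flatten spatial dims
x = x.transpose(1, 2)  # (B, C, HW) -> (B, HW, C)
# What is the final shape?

Input shape: (29, 65, 13, 41)
  -> after flatten(2): (29, 65, 533)
Output shape: (29, 533, 65)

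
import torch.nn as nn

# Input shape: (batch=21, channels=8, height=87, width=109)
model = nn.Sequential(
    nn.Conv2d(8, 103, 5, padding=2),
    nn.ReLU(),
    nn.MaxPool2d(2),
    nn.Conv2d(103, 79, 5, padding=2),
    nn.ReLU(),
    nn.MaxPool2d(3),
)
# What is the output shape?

Input shape: (21, 8, 87, 109)
  -> after first Conv2d: (21, 103, 87, 109)
  -> after first MaxPool2d: (21, 103, 43, 54)
  -> after second Conv2d: (21, 79, 43, 54)
Output shape: (21, 79, 14, 18)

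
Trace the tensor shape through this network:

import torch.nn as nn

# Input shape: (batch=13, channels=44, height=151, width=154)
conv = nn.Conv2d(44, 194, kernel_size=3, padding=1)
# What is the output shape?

Input shape: (13, 44, 151, 154)
Output shape: (13, 194, 151, 154)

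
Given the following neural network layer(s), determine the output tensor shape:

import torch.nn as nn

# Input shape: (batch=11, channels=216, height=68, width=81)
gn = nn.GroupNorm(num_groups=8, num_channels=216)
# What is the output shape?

Input shape: (11, 216, 68, 81)
Output shape: (11, 216, 68, 81)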